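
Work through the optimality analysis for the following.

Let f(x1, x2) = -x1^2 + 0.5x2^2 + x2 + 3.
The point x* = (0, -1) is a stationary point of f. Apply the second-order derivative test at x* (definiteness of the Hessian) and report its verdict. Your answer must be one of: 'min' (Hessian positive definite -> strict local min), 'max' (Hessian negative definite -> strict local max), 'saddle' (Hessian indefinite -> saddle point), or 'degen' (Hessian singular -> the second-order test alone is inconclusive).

Compute the Hessian H = grad^2 f:
  H = [[-2, 0], [0, 1]]
Verify stationarity: grad f(x*) = H x* + g = (0, 0).
Eigenvalues of H: -2, 1.
Eigenvalues have mixed signs, so H is indefinite -> x* is a saddle point.

saddle


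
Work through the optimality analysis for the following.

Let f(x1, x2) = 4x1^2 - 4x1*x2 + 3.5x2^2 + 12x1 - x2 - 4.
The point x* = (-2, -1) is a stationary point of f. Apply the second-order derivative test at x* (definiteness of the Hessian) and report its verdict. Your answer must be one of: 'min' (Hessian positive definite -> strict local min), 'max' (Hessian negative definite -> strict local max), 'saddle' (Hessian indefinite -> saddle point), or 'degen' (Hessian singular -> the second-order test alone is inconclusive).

Compute the Hessian H = grad^2 f:
  H = [[8, -4], [-4, 7]]
Verify stationarity: grad f(x*) = H x* + g = (0, 0).
Eigenvalues of H: 3.4689, 11.5311.
Both eigenvalues > 0, so H is positive definite -> x* is a strict local min.

min


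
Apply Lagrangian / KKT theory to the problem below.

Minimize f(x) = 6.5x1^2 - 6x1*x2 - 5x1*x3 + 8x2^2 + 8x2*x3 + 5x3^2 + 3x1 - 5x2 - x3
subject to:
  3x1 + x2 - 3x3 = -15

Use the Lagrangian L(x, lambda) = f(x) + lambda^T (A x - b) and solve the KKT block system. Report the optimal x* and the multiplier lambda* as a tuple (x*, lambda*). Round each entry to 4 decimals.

Form the Lagrangian:
  L(x, lambda) = (1/2) x^T Q x + c^T x + lambda^T (A x - b)
Stationarity (grad_x L = 0): Q x + c + A^T lambda = 0.
Primal feasibility: A x = b.

This gives the KKT block system:
  [ Q   A^T ] [ x     ]   [-c ]
  [ A    0  ] [ lambda ] = [ b ]

Solving the linear system:
  x*      = (-1.501, -2.0419, 2.8184)
  lambda* = (6.1178)
  f(x*)   = 47.3273

x* = (-1.501, -2.0419, 2.8184), lambda* = (6.1178)


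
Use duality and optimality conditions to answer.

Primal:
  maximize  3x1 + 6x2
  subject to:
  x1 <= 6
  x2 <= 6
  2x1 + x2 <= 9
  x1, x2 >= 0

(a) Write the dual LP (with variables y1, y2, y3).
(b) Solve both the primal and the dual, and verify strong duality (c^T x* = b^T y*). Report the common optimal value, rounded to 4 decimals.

The standard primal-dual pair for 'max c^T x s.t. A x <= b, x >= 0' is:
  Dual:  min b^T y  s.t.  A^T y >= c,  y >= 0.

So the dual LP is:
  minimize  6y1 + 6y2 + 9y3
  subject to:
    y1 + 2y3 >= 3
    y2 + y3 >= 6
    y1, y2, y3 >= 0

Solving the primal: x* = (1.5, 6).
  primal value c^T x* = 40.5.
Solving the dual: y* = (0, 4.5, 1.5).
  dual value b^T y* = 40.5.
Strong duality: c^T x* = b^T y*. Confirmed.

40.5


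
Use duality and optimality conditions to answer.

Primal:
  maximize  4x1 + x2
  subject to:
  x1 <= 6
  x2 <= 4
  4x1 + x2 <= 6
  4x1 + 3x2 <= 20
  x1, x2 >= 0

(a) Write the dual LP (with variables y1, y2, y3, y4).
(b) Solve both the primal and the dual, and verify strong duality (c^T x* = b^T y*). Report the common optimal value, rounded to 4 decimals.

The standard primal-dual pair for 'max c^T x s.t. A x <= b, x >= 0' is:
  Dual:  min b^T y  s.t.  A^T y >= c,  y >= 0.

So the dual LP is:
  minimize  6y1 + 4y2 + 6y3 + 20y4
  subject to:
    y1 + 4y3 + 4y4 >= 4
    y2 + y3 + 3y4 >= 1
    y1, y2, y3, y4 >= 0

Solving the primal: x* = (1.5, 0).
  primal value c^T x* = 6.
Solving the dual: y* = (0, 0, 1, 0).
  dual value b^T y* = 6.
Strong duality: c^T x* = b^T y*. Confirmed.

6


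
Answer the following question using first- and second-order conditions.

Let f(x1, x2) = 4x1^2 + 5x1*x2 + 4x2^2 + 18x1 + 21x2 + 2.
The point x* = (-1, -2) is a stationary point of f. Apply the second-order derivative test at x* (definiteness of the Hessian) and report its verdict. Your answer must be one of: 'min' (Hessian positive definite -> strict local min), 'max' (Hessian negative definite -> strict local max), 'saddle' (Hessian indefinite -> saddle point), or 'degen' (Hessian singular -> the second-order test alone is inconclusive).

Compute the Hessian H = grad^2 f:
  H = [[8, 5], [5, 8]]
Verify stationarity: grad f(x*) = H x* + g = (0, 0).
Eigenvalues of H: 3, 13.
Both eigenvalues > 0, so H is positive definite -> x* is a strict local min.

min


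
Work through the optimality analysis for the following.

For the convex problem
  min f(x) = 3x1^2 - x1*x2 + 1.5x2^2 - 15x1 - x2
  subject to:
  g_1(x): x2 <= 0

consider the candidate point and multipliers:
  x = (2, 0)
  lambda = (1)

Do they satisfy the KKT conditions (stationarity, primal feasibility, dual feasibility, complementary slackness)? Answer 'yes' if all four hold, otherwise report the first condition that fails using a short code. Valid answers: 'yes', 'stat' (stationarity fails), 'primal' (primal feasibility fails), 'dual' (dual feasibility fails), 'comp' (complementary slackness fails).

Gradient of f: grad f(x) = Q x + c = (-3, -3)
Constraint values g_i(x) = a_i^T x - b_i:
  g_1((2, 0)) = 0
Stationarity residual: grad f(x) + sum_i lambda_i a_i = (-3, -2)
  -> stationarity FAILS
Primal feasibility (all g_i <= 0): OK
Dual feasibility (all lambda_i >= 0): OK
Complementary slackness (lambda_i * g_i(x) = 0 for all i): OK

Verdict: the first failing condition is stationarity -> stat.

stat


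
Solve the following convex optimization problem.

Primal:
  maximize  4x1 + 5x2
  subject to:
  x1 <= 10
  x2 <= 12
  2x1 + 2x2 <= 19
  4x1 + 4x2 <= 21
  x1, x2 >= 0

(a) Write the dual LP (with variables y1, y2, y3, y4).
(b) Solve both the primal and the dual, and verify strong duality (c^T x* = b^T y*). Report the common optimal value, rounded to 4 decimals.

The standard primal-dual pair for 'max c^T x s.t. A x <= b, x >= 0' is:
  Dual:  min b^T y  s.t.  A^T y >= c,  y >= 0.

So the dual LP is:
  minimize  10y1 + 12y2 + 19y3 + 21y4
  subject to:
    y1 + 2y3 + 4y4 >= 4
    y2 + 2y3 + 4y4 >= 5
    y1, y2, y3, y4 >= 0

Solving the primal: x* = (0, 5.25).
  primal value c^T x* = 26.25.
Solving the dual: y* = (0, 0, 0, 1.25).
  dual value b^T y* = 26.25.
Strong duality: c^T x* = b^T y*. Confirmed.

26.25


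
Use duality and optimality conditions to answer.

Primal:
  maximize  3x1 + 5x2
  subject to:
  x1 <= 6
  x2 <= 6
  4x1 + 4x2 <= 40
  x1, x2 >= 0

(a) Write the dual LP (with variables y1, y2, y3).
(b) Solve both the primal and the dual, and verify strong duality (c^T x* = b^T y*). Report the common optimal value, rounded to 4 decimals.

The standard primal-dual pair for 'max c^T x s.t. A x <= b, x >= 0' is:
  Dual:  min b^T y  s.t.  A^T y >= c,  y >= 0.

So the dual LP is:
  minimize  6y1 + 6y2 + 40y3
  subject to:
    y1 + 4y3 >= 3
    y2 + 4y3 >= 5
    y1, y2, y3 >= 0

Solving the primal: x* = (4, 6).
  primal value c^T x* = 42.
Solving the dual: y* = (0, 2, 0.75).
  dual value b^T y* = 42.
Strong duality: c^T x* = b^T y*. Confirmed.

42


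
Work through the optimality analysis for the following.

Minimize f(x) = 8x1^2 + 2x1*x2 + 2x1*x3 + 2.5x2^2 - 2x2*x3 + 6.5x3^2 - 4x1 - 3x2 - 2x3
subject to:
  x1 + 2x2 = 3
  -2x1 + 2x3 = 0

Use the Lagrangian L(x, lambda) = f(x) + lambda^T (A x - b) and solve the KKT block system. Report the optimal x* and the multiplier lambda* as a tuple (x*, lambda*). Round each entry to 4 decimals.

Form the Lagrangian:
  L(x, lambda) = (1/2) x^T Q x + c^T x + lambda^T (A x - b)
Stationarity (grad_x L = 0): Q x + c + A^T lambda = 0.
Primal feasibility: A x = b.

This gives the KKT block system:
  [ Q   A^T ] [ x     ]   [-c ]
  [ A    0  ] [ lambda ] = [ b ]

Solving the linear system:
  x*      = (0.2409, 1.3796, 0.2409)
  lambda* = (-1.9489, 0.573)
  f(x*)   = 0.1314

x* = (0.2409, 1.3796, 0.2409), lambda* = (-1.9489, 0.573)


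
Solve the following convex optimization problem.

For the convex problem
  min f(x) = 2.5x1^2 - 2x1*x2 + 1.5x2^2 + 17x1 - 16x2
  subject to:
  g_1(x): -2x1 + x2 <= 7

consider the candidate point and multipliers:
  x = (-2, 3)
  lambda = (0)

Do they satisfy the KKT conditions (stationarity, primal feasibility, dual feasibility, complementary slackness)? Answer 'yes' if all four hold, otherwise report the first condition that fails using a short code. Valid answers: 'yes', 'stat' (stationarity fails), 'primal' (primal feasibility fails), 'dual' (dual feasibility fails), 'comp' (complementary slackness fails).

Gradient of f: grad f(x) = Q x + c = (1, -3)
Constraint values g_i(x) = a_i^T x - b_i:
  g_1((-2, 3)) = 0
Stationarity residual: grad f(x) + sum_i lambda_i a_i = (1, -3)
  -> stationarity FAILS
Primal feasibility (all g_i <= 0): OK
Dual feasibility (all lambda_i >= 0): OK
Complementary slackness (lambda_i * g_i(x) = 0 for all i): OK

Verdict: the first failing condition is stationarity -> stat.

stat


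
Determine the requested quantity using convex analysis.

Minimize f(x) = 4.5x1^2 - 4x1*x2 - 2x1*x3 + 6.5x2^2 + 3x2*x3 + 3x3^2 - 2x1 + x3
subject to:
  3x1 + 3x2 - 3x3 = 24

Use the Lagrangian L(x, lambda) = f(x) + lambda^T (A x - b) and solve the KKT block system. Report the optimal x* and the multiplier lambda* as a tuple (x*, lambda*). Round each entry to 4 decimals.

Form the Lagrangian:
  L(x, lambda) = (1/2) x^T Q x + c^T x + lambda^T (A x - b)
Stationarity (grad_x L = 0): Q x + c + A^T lambda = 0.
Primal feasibility: A x = b.

This gives the KKT block system:
  [ Q   A^T ] [ x     ]   [-c ]
  [ A    0  ] [ lambda ] = [ b ]

Solving the linear system:
  x*      = (2.3008, 2.5639, -3.1353)
  lambda* = (-4.9073)
  f(x*)   = 55.0188

x* = (2.3008, 2.5639, -3.1353), lambda* = (-4.9073)


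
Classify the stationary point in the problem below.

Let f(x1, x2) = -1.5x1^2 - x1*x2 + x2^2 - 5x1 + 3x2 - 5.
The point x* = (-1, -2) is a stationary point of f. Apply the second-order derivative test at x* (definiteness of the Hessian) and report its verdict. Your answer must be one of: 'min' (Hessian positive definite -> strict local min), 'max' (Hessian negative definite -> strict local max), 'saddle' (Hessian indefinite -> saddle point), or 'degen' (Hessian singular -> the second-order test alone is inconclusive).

Compute the Hessian H = grad^2 f:
  H = [[-3, -1], [-1, 2]]
Verify stationarity: grad f(x*) = H x* + g = (0, 0).
Eigenvalues of H: -3.1926, 2.1926.
Eigenvalues have mixed signs, so H is indefinite -> x* is a saddle point.

saddle


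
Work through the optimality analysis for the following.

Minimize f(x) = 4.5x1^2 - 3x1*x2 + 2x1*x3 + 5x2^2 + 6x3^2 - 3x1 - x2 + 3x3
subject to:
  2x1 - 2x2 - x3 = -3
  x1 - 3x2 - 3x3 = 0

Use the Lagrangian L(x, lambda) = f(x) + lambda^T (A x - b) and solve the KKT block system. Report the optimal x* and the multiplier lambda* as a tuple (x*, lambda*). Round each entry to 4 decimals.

Form the Lagrangian:
  L(x, lambda) = (1/2) x^T Q x + c^T x + lambda^T (A x - b)
Stationarity (grad_x L = 0): Q x + c + A^T lambda = 0.
Primal feasibility: A x = b.

This gives the KKT block system:
  [ Q   A^T ] [ x     ]   [-c ]
  [ A    0  ] [ lambda ] = [ b ]

Solving the linear system:
  x*      = (-1.7377, 0.1039, -0.6831)
  lambda* = (13.9247, -7.5325)
  f(x*)   = 22.4169

x* = (-1.7377, 0.1039, -0.6831), lambda* = (13.9247, -7.5325)


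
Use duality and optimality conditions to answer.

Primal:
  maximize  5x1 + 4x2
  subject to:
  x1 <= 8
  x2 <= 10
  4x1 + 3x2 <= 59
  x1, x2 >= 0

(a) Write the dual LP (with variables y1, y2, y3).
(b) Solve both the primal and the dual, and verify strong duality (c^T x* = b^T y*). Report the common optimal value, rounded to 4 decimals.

The standard primal-dual pair for 'max c^T x s.t. A x <= b, x >= 0' is:
  Dual:  min b^T y  s.t.  A^T y >= c,  y >= 0.

So the dual LP is:
  minimize  8y1 + 10y2 + 59y3
  subject to:
    y1 + 4y3 >= 5
    y2 + 3y3 >= 4
    y1, y2, y3 >= 0

Solving the primal: x* = (7.25, 10).
  primal value c^T x* = 76.25.
Solving the dual: y* = (0, 0.25, 1.25).
  dual value b^T y* = 76.25.
Strong duality: c^T x* = b^T y*. Confirmed.

76.25


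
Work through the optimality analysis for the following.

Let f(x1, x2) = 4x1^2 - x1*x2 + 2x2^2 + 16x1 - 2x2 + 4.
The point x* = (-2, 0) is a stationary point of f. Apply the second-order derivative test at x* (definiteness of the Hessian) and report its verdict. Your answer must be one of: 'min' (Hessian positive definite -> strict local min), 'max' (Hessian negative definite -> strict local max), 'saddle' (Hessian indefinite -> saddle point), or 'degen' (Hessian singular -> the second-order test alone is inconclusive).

Compute the Hessian H = grad^2 f:
  H = [[8, -1], [-1, 4]]
Verify stationarity: grad f(x*) = H x* + g = (0, 0).
Eigenvalues of H: 3.7639, 8.2361.
Both eigenvalues > 0, so H is positive definite -> x* is a strict local min.

min


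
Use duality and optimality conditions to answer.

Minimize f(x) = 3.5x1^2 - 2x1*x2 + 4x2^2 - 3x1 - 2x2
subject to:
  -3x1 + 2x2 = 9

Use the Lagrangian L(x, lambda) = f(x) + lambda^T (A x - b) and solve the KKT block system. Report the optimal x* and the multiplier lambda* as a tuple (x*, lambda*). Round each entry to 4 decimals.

Form the Lagrangian:
  L(x, lambda) = (1/2) x^T Q x + c^T x + lambda^T (A x - b)
Stationarity (grad_x L = 0): Q x + c + A^T lambda = 0.
Primal feasibility: A x = b.

This gives the KKT block system:
  [ Q   A^T ] [ x     ]   [-c ]
  [ A    0  ] [ lambda ] = [ b ]

Solving the linear system:
  x*      = (-2.0526, 1.4211)
  lambda* = (-6.7368)
  f(x*)   = 31.9737

x* = (-2.0526, 1.4211), lambda* = (-6.7368)


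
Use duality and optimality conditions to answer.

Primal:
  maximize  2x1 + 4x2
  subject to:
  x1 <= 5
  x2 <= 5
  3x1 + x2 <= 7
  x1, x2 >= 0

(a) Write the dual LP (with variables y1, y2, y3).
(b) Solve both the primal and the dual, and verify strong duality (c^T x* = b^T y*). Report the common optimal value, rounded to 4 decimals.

The standard primal-dual pair for 'max c^T x s.t. A x <= b, x >= 0' is:
  Dual:  min b^T y  s.t.  A^T y >= c,  y >= 0.

So the dual LP is:
  minimize  5y1 + 5y2 + 7y3
  subject to:
    y1 + 3y3 >= 2
    y2 + y3 >= 4
    y1, y2, y3 >= 0

Solving the primal: x* = (0.6667, 5).
  primal value c^T x* = 21.3333.
Solving the dual: y* = (0, 3.3333, 0.6667).
  dual value b^T y* = 21.3333.
Strong duality: c^T x* = b^T y*. Confirmed.

21.3333


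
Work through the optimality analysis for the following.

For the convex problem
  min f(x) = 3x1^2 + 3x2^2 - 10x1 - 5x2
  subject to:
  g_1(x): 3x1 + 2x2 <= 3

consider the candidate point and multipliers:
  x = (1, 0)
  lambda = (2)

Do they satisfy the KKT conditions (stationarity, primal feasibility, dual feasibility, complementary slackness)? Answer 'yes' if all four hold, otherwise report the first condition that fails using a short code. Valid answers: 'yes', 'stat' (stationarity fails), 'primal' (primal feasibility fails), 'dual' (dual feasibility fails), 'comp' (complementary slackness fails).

Gradient of f: grad f(x) = Q x + c = (-4, -5)
Constraint values g_i(x) = a_i^T x - b_i:
  g_1((1, 0)) = 0
Stationarity residual: grad f(x) + sum_i lambda_i a_i = (2, -1)
  -> stationarity FAILS
Primal feasibility (all g_i <= 0): OK
Dual feasibility (all lambda_i >= 0): OK
Complementary slackness (lambda_i * g_i(x) = 0 for all i): OK

Verdict: the first failing condition is stationarity -> stat.

stat


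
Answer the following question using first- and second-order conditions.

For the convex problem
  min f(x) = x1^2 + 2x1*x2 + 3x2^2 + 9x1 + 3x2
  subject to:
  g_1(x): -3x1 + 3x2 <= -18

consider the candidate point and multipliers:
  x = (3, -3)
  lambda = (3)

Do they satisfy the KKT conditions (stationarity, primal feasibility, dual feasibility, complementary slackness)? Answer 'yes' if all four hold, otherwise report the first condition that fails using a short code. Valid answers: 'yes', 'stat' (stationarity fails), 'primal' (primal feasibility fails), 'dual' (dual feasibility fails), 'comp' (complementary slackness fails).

Gradient of f: grad f(x) = Q x + c = (9, -9)
Constraint values g_i(x) = a_i^T x - b_i:
  g_1((3, -3)) = 0
Stationarity residual: grad f(x) + sum_i lambda_i a_i = (0, 0)
  -> stationarity OK
Primal feasibility (all g_i <= 0): OK
Dual feasibility (all lambda_i >= 0): OK
Complementary slackness (lambda_i * g_i(x) = 0 for all i): OK

Verdict: yes, KKT holds.

yes


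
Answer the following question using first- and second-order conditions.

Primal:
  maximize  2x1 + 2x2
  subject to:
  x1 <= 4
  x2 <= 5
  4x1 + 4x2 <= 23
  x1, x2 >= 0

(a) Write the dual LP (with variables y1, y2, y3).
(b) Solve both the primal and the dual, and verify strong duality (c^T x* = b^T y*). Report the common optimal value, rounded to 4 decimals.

The standard primal-dual pair for 'max c^T x s.t. A x <= b, x >= 0' is:
  Dual:  min b^T y  s.t.  A^T y >= c,  y >= 0.

So the dual LP is:
  minimize  4y1 + 5y2 + 23y3
  subject to:
    y1 + 4y3 >= 2
    y2 + 4y3 >= 2
    y1, y2, y3 >= 0

Solving the primal: x* = (0.75, 5).
  primal value c^T x* = 11.5.
Solving the dual: y* = (0, 0, 0.5).
  dual value b^T y* = 11.5.
Strong duality: c^T x* = b^T y*. Confirmed.

11.5


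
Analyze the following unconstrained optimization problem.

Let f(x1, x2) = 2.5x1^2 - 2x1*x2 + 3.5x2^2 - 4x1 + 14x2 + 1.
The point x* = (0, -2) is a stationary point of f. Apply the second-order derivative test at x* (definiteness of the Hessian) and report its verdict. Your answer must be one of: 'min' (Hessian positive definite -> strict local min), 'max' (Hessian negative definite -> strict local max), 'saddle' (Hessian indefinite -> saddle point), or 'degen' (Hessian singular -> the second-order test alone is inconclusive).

Compute the Hessian H = grad^2 f:
  H = [[5, -2], [-2, 7]]
Verify stationarity: grad f(x*) = H x* + g = (0, 0).
Eigenvalues of H: 3.7639, 8.2361.
Both eigenvalues > 0, so H is positive definite -> x* is a strict local min.

min


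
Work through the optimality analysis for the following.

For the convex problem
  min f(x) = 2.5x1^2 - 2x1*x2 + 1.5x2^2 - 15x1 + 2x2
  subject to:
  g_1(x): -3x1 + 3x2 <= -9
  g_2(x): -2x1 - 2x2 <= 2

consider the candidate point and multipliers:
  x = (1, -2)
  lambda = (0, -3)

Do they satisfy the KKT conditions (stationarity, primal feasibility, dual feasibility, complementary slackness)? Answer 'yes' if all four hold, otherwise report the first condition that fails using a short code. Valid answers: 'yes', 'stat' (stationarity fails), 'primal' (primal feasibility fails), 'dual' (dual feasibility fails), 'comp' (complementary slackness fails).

Gradient of f: grad f(x) = Q x + c = (-6, -6)
Constraint values g_i(x) = a_i^T x - b_i:
  g_1((1, -2)) = 0
  g_2((1, -2)) = 0
Stationarity residual: grad f(x) + sum_i lambda_i a_i = (0, 0)
  -> stationarity OK
Primal feasibility (all g_i <= 0): OK
Dual feasibility (all lambda_i >= 0): FAILS
Complementary slackness (lambda_i * g_i(x) = 0 for all i): OK

Verdict: the first failing condition is dual_feasibility -> dual.

dual


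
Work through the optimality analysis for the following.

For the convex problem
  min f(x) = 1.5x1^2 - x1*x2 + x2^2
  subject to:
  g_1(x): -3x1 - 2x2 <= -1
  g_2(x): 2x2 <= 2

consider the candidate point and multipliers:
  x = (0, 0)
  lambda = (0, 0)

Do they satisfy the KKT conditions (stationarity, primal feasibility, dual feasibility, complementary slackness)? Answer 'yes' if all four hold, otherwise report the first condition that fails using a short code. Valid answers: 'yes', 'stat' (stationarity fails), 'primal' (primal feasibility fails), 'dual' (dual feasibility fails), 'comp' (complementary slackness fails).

Gradient of f: grad f(x) = Q x + c = (0, 0)
Constraint values g_i(x) = a_i^T x - b_i:
  g_1((0, 0)) = 1
  g_2((0, 0)) = -2
Stationarity residual: grad f(x) + sum_i lambda_i a_i = (0, 0)
  -> stationarity OK
Primal feasibility (all g_i <= 0): FAILS
Dual feasibility (all lambda_i >= 0): OK
Complementary slackness (lambda_i * g_i(x) = 0 for all i): OK

Verdict: the first failing condition is primal_feasibility -> primal.

primal


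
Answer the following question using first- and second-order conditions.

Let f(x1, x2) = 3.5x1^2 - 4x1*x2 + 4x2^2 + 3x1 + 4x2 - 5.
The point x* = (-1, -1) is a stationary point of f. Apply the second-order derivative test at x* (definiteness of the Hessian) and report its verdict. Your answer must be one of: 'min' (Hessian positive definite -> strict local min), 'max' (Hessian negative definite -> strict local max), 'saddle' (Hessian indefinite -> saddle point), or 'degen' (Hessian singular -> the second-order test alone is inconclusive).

Compute the Hessian H = grad^2 f:
  H = [[7, -4], [-4, 8]]
Verify stationarity: grad f(x*) = H x* + g = (0, 0).
Eigenvalues of H: 3.4689, 11.5311.
Both eigenvalues > 0, so H is positive definite -> x* is a strict local min.

min


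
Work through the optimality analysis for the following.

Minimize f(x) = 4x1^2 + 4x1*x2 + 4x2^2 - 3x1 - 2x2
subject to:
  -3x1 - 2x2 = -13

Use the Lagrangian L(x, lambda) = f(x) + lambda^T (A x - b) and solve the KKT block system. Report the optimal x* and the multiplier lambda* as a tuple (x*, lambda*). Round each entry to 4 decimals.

Form the Lagrangian:
  L(x, lambda) = (1/2) x^T Q x + c^T x + lambda^T (A x - b)
Stationarity (grad_x L = 0): Q x + c + A^T lambda = 0.
Primal feasibility: A x = b.

This gives the KKT block system:
  [ Q   A^T ] [ x     ]   [-c ]
  [ A    0  ] [ lambda ] = [ b ]

Solving the linear system:
  x*      = (3.7143, 0.9286)
  lambda* = (10.1429)
  f(x*)   = 59.4286

x* = (3.7143, 0.9286), lambda* = (10.1429)


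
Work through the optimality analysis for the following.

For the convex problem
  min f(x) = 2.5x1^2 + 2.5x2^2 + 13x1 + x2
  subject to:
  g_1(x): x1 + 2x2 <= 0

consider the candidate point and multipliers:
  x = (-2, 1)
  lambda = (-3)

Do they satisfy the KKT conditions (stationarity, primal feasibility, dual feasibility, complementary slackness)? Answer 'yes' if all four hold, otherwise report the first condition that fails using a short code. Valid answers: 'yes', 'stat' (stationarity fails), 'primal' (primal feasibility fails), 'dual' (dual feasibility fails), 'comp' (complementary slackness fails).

Gradient of f: grad f(x) = Q x + c = (3, 6)
Constraint values g_i(x) = a_i^T x - b_i:
  g_1((-2, 1)) = 0
Stationarity residual: grad f(x) + sum_i lambda_i a_i = (0, 0)
  -> stationarity OK
Primal feasibility (all g_i <= 0): OK
Dual feasibility (all lambda_i >= 0): FAILS
Complementary slackness (lambda_i * g_i(x) = 0 for all i): OK

Verdict: the first failing condition is dual_feasibility -> dual.

dual


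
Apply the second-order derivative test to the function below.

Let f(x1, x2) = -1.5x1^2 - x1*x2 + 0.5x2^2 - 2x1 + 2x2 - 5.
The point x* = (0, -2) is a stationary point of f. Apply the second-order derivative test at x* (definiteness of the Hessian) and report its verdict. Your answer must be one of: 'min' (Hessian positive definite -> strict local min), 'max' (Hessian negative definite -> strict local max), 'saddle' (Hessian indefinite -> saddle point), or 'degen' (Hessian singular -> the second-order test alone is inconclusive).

Compute the Hessian H = grad^2 f:
  H = [[-3, -1], [-1, 1]]
Verify stationarity: grad f(x*) = H x* + g = (0, 0).
Eigenvalues of H: -3.2361, 1.2361.
Eigenvalues have mixed signs, so H is indefinite -> x* is a saddle point.

saddle


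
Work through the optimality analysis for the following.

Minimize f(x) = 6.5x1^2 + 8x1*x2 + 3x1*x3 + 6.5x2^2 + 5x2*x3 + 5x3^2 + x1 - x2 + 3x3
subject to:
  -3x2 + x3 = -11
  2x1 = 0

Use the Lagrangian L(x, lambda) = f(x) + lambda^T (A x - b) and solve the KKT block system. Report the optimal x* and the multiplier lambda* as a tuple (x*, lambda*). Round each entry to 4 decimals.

Form the Lagrangian:
  L(x, lambda) = (1/2) x^T Q x + c^T x + lambda^T (A x - b)
Stationarity (grad_x L = 0): Q x + c + A^T lambda = 0.
Primal feasibility: A x = b.

This gives the KKT block system:
  [ Q   A^T ] [ x     ]   [-c ]
  [ A    0  ] [ lambda ] = [ b ]

Solving the linear system:
  x*      = (0, 2.8346, -2.4962)
  lambda* = (7.7895, -8.094)
  f(x*)   = 37.6805

x* = (0, 2.8346, -2.4962), lambda* = (7.7895, -8.094)


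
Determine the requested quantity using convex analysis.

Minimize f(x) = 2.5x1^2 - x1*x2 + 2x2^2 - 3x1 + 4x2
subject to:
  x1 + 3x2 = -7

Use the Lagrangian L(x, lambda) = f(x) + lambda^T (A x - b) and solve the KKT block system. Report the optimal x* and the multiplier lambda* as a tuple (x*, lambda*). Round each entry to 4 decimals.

Form the Lagrangian:
  L(x, lambda) = (1/2) x^T Q x + c^T x + lambda^T (A x - b)
Stationarity (grad_x L = 0): Q x + c + A^T lambda = 0.
Primal feasibility: A x = b.

This gives the KKT block system:
  [ Q   A^T ] [ x     ]   [-c ]
  [ A    0  ] [ lambda ] = [ b ]

Solving the linear system:
  x*      = (-0.1818, -2.2727)
  lambda* = (1.6364)
  f(x*)   = 1.4545

x* = (-0.1818, -2.2727), lambda* = (1.6364)


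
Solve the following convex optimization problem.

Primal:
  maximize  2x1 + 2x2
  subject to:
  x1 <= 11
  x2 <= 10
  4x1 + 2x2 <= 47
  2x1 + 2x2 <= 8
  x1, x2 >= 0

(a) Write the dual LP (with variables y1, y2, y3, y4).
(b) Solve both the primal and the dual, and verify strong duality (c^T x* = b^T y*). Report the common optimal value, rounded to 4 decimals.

The standard primal-dual pair for 'max c^T x s.t. A x <= b, x >= 0' is:
  Dual:  min b^T y  s.t.  A^T y >= c,  y >= 0.

So the dual LP is:
  minimize  11y1 + 10y2 + 47y3 + 8y4
  subject to:
    y1 + 4y3 + 2y4 >= 2
    y2 + 2y3 + 2y4 >= 2
    y1, y2, y3, y4 >= 0

Solving the primal: x* = (4, 0).
  primal value c^T x* = 8.
Solving the dual: y* = (0, 0, 0, 1).
  dual value b^T y* = 8.
Strong duality: c^T x* = b^T y*. Confirmed.

8


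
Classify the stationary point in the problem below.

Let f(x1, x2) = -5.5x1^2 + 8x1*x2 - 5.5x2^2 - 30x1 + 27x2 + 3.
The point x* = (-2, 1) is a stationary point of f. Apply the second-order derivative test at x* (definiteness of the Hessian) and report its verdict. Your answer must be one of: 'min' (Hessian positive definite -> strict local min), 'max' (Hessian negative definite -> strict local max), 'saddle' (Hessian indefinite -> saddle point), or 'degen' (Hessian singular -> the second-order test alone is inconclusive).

Compute the Hessian H = grad^2 f:
  H = [[-11, 8], [8, -11]]
Verify stationarity: grad f(x*) = H x* + g = (0, 0).
Eigenvalues of H: -19, -3.
Both eigenvalues < 0, so H is negative definite -> x* is a strict local max.

max


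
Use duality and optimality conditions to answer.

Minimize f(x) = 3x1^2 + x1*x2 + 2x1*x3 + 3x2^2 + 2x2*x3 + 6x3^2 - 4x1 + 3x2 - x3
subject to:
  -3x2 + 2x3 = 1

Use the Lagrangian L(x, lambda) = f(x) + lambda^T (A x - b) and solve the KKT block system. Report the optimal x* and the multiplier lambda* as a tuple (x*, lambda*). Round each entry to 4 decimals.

Form the Lagrangian:
  L(x, lambda) = (1/2) x^T Q x + c^T x + lambda^T (A x - b)
Stationarity (grad_x L = 0): Q x + c + A^T lambda = 0.
Primal feasibility: A x = b.

This gives the KKT block system:
  [ Q   A^T ] [ x     ]   [-c ]
  [ A    0  ] [ lambda ] = [ b ]

Solving the linear system:
  x*      = (0.7477, -0.3716, -0.0573)
  lambda* = (0.4679)
  f(x*)   = -2.258

x* = (0.7477, -0.3716, -0.0573), lambda* = (0.4679)


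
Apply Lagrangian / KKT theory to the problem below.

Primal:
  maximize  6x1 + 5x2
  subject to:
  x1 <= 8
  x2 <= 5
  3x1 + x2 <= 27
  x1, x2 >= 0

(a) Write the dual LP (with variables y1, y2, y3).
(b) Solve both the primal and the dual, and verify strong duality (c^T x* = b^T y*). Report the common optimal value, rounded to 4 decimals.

The standard primal-dual pair for 'max c^T x s.t. A x <= b, x >= 0' is:
  Dual:  min b^T y  s.t.  A^T y >= c,  y >= 0.

So the dual LP is:
  minimize  8y1 + 5y2 + 27y3
  subject to:
    y1 + 3y3 >= 6
    y2 + y3 >= 5
    y1, y2, y3 >= 0

Solving the primal: x* = (7.3333, 5).
  primal value c^T x* = 69.
Solving the dual: y* = (0, 3, 2).
  dual value b^T y* = 69.
Strong duality: c^T x* = b^T y*. Confirmed.

69


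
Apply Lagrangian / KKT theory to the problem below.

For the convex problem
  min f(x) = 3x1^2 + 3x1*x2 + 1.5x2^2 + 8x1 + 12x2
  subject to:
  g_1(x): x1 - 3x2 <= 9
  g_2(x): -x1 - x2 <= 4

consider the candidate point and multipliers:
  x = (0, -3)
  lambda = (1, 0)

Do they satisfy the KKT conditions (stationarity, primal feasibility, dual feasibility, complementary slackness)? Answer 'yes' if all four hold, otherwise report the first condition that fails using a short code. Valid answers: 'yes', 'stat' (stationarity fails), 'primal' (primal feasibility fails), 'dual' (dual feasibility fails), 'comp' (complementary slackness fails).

Gradient of f: grad f(x) = Q x + c = (-1, 3)
Constraint values g_i(x) = a_i^T x - b_i:
  g_1((0, -3)) = 0
  g_2((0, -3)) = -1
Stationarity residual: grad f(x) + sum_i lambda_i a_i = (0, 0)
  -> stationarity OK
Primal feasibility (all g_i <= 0): OK
Dual feasibility (all lambda_i >= 0): OK
Complementary slackness (lambda_i * g_i(x) = 0 for all i): OK

Verdict: yes, KKT holds.

yes


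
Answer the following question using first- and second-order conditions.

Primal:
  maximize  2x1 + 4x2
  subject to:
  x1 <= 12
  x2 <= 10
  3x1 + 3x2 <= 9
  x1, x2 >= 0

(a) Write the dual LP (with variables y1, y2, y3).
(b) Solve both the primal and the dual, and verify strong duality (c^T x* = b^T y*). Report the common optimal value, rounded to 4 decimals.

The standard primal-dual pair for 'max c^T x s.t. A x <= b, x >= 0' is:
  Dual:  min b^T y  s.t.  A^T y >= c,  y >= 0.

So the dual LP is:
  minimize  12y1 + 10y2 + 9y3
  subject to:
    y1 + 3y3 >= 2
    y2 + 3y3 >= 4
    y1, y2, y3 >= 0

Solving the primal: x* = (0, 3).
  primal value c^T x* = 12.
Solving the dual: y* = (0, 0, 1.3333).
  dual value b^T y* = 12.
Strong duality: c^T x* = b^T y*. Confirmed.

12


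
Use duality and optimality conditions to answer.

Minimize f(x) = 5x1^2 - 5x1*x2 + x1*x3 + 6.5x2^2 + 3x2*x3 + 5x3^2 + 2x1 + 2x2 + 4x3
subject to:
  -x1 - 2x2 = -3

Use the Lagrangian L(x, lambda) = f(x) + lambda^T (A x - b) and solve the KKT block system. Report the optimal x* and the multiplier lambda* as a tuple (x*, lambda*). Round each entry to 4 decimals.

Form the Lagrangian:
  L(x, lambda) = (1/2) x^T Q x + c^T x + lambda^T (A x - b)
Stationarity (grad_x L = 0): Q x + c + A^T lambda = 0.
Primal feasibility: A x = b.

This gives the KKT block system:
  [ Q   A^T ] [ x     ]   [-c ]
  [ A    0  ] [ lambda ] = [ b ]

Solving the linear system:
  x*      = (0.8683, 1.0658, -0.8066)
  lambda* = (4.5473)
  f(x*)   = 7.142

x* = (0.8683, 1.0658, -0.8066), lambda* = (4.5473)


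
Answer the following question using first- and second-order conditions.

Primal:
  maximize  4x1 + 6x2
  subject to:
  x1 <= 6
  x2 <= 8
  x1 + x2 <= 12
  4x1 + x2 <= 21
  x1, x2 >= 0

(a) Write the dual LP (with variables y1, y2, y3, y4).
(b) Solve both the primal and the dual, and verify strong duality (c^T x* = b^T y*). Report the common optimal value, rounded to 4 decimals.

The standard primal-dual pair for 'max c^T x s.t. A x <= b, x >= 0' is:
  Dual:  min b^T y  s.t.  A^T y >= c,  y >= 0.

So the dual LP is:
  minimize  6y1 + 8y2 + 12y3 + 21y4
  subject to:
    y1 + y3 + 4y4 >= 4
    y2 + y3 + y4 >= 6
    y1, y2, y3, y4 >= 0

Solving the primal: x* = (3.25, 8).
  primal value c^T x* = 61.
Solving the dual: y* = (0, 5, 0, 1).
  dual value b^T y* = 61.
Strong duality: c^T x* = b^T y*. Confirmed.

61


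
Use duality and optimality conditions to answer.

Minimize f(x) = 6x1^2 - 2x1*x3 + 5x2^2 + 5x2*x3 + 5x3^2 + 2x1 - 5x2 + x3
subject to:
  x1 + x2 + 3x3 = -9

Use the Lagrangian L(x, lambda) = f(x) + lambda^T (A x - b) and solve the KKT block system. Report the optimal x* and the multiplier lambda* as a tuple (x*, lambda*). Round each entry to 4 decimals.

Form the Lagrangian:
  L(x, lambda) = (1/2) x^T Q x + c^T x + lambda^T (A x - b)
Stationarity (grad_x L = 0): Q x + c + A^T lambda = 0.
Primal feasibility: A x = b.

This gives the KKT block system:
  [ Q   A^T ] [ x     ]   [-c ]
  [ A    0  ] [ lambda ] = [ b ]

Solving the linear system:
  x*      = (-1.2334, 1.3462, -3.0376)
  lambda* = (6.726)
  f(x*)   = 24.1494

x* = (-1.2334, 1.3462, -3.0376), lambda* = (6.726)


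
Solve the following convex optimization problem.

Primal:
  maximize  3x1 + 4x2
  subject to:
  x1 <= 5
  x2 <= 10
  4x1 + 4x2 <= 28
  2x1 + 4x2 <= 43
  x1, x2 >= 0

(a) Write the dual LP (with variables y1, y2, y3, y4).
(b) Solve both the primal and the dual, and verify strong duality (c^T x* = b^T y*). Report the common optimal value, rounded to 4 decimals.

The standard primal-dual pair for 'max c^T x s.t. A x <= b, x >= 0' is:
  Dual:  min b^T y  s.t.  A^T y >= c,  y >= 0.

So the dual LP is:
  minimize  5y1 + 10y2 + 28y3 + 43y4
  subject to:
    y1 + 4y3 + 2y4 >= 3
    y2 + 4y3 + 4y4 >= 4
    y1, y2, y3, y4 >= 0

Solving the primal: x* = (0, 7).
  primal value c^T x* = 28.
Solving the dual: y* = (0, 0, 1, 0).
  dual value b^T y* = 28.
Strong duality: c^T x* = b^T y*. Confirmed.

28


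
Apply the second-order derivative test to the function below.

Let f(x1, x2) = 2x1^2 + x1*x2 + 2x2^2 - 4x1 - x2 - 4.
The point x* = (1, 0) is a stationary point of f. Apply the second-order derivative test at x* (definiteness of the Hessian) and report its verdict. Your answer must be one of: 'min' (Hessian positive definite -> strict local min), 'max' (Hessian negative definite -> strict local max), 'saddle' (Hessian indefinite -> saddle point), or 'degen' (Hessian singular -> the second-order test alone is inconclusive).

Compute the Hessian H = grad^2 f:
  H = [[4, 1], [1, 4]]
Verify stationarity: grad f(x*) = H x* + g = (0, 0).
Eigenvalues of H: 3, 5.
Both eigenvalues > 0, so H is positive definite -> x* is a strict local min.

min


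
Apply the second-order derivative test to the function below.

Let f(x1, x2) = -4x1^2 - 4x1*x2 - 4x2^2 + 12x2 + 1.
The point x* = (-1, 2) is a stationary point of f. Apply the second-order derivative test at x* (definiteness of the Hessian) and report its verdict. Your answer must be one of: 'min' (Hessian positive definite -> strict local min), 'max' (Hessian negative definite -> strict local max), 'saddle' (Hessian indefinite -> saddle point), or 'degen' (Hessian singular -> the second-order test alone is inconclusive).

Compute the Hessian H = grad^2 f:
  H = [[-8, -4], [-4, -8]]
Verify stationarity: grad f(x*) = H x* + g = (0, 0).
Eigenvalues of H: -12, -4.
Both eigenvalues < 0, so H is negative definite -> x* is a strict local max.

max


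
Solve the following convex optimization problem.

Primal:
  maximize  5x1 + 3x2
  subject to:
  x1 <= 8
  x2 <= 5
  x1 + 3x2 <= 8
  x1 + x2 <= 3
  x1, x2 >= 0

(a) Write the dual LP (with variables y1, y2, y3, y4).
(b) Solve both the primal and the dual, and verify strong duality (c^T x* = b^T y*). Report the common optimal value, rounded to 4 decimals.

The standard primal-dual pair for 'max c^T x s.t. A x <= b, x >= 0' is:
  Dual:  min b^T y  s.t.  A^T y >= c,  y >= 0.

So the dual LP is:
  minimize  8y1 + 5y2 + 8y3 + 3y4
  subject to:
    y1 + y3 + y4 >= 5
    y2 + 3y3 + y4 >= 3
    y1, y2, y3, y4 >= 0

Solving the primal: x* = (3, 0).
  primal value c^T x* = 15.
Solving the dual: y* = (0, 0, 0, 5).
  dual value b^T y* = 15.
Strong duality: c^T x* = b^T y*. Confirmed.

15


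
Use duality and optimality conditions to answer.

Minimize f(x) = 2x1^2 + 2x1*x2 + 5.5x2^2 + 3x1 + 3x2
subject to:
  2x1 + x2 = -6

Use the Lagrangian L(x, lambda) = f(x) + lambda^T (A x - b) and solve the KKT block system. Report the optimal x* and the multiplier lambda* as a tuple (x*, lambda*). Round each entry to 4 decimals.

Form the Lagrangian:
  L(x, lambda) = (1/2) x^T Q x + c^T x + lambda^T (A x - b)
Stationarity (grad_x L = 0): Q x + c + A^T lambda = 0.
Primal feasibility: A x = b.

This gives the KKT block system:
  [ Q   A^T ] [ x     ]   [-c ]
  [ A    0  ] [ lambda ] = [ b ]

Solving the linear system:
  x*      = (-2.925, -0.15)
  lambda* = (4.5)
  f(x*)   = 8.8875

x* = (-2.925, -0.15), lambda* = (4.5)


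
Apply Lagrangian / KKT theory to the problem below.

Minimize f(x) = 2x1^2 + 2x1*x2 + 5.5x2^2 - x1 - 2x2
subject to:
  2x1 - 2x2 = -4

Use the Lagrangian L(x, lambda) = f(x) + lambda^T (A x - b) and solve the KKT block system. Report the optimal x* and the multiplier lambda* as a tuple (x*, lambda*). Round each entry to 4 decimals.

Form the Lagrangian:
  L(x, lambda) = (1/2) x^T Q x + c^T x + lambda^T (A x - b)
Stationarity (grad_x L = 0): Q x + c + A^T lambda = 0.
Primal feasibility: A x = b.

This gives the KKT block system:
  [ Q   A^T ] [ x     ]   [-c ]
  [ A    0  ] [ lambda ] = [ b ]

Solving the linear system:
  x*      = (-1.2105, 0.7895)
  lambda* = (2.1316)
  f(x*)   = 4.0789

x* = (-1.2105, 0.7895), lambda* = (2.1316)


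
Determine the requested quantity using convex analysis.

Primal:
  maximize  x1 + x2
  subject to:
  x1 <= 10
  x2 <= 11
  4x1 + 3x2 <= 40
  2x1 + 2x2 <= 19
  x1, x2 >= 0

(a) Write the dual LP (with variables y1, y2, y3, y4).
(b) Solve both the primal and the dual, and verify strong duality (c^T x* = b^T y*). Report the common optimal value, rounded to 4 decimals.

The standard primal-dual pair for 'max c^T x s.t. A x <= b, x >= 0' is:
  Dual:  min b^T y  s.t.  A^T y >= c,  y >= 0.

So the dual LP is:
  minimize  10y1 + 11y2 + 40y3 + 19y4
  subject to:
    y1 + 4y3 + 2y4 >= 1
    y2 + 3y3 + 2y4 >= 1
    y1, y2, y3, y4 >= 0

Solving the primal: x* = (9.5, 0).
  primal value c^T x* = 9.5.
Solving the dual: y* = (0, 0, 0, 0.5).
  dual value b^T y* = 9.5.
Strong duality: c^T x* = b^T y*. Confirmed.

9.5


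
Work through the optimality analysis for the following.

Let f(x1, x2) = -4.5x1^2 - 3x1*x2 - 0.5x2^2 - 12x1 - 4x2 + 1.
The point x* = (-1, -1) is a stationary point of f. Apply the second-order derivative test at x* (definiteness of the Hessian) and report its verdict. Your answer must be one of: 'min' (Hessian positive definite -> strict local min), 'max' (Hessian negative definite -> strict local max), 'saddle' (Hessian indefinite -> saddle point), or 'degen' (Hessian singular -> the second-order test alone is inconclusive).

Compute the Hessian H = grad^2 f:
  H = [[-9, -3], [-3, -1]]
Verify stationarity: grad f(x*) = H x* + g = (0, 0).
Eigenvalues of H: -10, 0.
H has a zero eigenvalue (singular; negative semidefinite but not definite), so H is neither positive definite, negative definite, nor indefinite. The second-order test alone is inconclusive -> degen.
(Indeed, f is constant along the null direction of H through x*, so x* is not a strict local extremum.)

degen


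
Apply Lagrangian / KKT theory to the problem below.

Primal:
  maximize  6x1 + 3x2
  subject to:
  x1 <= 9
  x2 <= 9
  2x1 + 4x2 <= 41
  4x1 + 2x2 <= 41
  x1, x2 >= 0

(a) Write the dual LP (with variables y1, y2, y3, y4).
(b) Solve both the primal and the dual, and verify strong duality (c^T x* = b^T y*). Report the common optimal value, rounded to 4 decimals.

The standard primal-dual pair for 'max c^T x s.t. A x <= b, x >= 0' is:
  Dual:  min b^T y  s.t.  A^T y >= c,  y >= 0.

So the dual LP is:
  minimize  9y1 + 9y2 + 41y3 + 41y4
  subject to:
    y1 + 2y3 + 4y4 >= 6
    y2 + 4y3 + 2y4 >= 3
    y1, y2, y3, y4 >= 0

Solving the primal: x* = (9, 2.5).
  primal value c^T x* = 61.5.
Solving the dual: y* = (0, 0, 0, 1.5).
  dual value b^T y* = 61.5.
Strong duality: c^T x* = b^T y*. Confirmed.

61.5


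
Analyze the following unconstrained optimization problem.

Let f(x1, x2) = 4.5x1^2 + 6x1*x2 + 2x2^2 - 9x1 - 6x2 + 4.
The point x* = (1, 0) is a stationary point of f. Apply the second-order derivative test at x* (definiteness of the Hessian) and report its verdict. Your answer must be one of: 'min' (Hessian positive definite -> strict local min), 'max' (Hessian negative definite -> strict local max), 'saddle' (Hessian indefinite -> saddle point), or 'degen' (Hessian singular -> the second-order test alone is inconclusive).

Compute the Hessian H = grad^2 f:
  H = [[9, 6], [6, 4]]
Verify stationarity: grad f(x*) = H x* + g = (0, 0).
Eigenvalues of H: 0, 13.
H has a zero eigenvalue (singular; positive semidefinite but not definite), so H is neither positive definite, negative definite, nor indefinite. The second-order test alone is inconclusive -> degen.
(Indeed, f is constant along the null direction of H through x*, so x* is not a strict local extremum.)

degen
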